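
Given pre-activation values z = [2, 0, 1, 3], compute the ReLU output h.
h = [2, 0, 1, 3]

ReLU applied element-wise: max(0,2)=2, max(0,0)=0, max(0,1)=1, max(0,3)=3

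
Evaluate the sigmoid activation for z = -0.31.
0.4231

sigmoid(-0.31) = 1/(1 + e^(0.31)) = 1/(1 + 1.363) = 0.4231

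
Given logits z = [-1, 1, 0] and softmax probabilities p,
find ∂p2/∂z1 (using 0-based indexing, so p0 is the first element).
∂p2/∂z1 = -0.1628

p = softmax(z) = [0.09003, 0.6652, 0.2447]
p2 = 0.2447, p1 = 0.6652

∂p2/∂z1 = -p2 × p1 = -0.2447 × 0.6652 = -0.1628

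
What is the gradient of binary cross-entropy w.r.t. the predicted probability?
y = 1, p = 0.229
∂L/∂p = -4.367

∂L/∂p = -y/p + (1-y)/(1-p) = -1/0.229 + 0 = -4.367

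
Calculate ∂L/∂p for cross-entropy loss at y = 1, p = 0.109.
∂L/∂p = -9.174

∂L/∂p = -y/p + (1-y)/(1-p) = -1/0.109 + 0 = -9.174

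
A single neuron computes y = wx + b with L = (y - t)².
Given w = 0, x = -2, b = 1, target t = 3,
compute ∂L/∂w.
∂L/∂w = 8

y = wx + b = (0)(-2) + 1 = 1
∂L/∂y = 2(y - t) = 2(1 - 3) = -4
∂y/∂w = x = -2
∂L/∂w = ∂L/∂y · ∂y/∂w = -4 × -2 = 8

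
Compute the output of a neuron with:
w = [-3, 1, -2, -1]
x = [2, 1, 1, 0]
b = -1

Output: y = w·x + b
y = -8

y = (-3)(2) + (1)(1) + (-2)(1) + (-1)(0) + -1 = -8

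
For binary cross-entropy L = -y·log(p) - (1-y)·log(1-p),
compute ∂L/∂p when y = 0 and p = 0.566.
∂L/∂p = 2.304

∂L/∂p = -y/p + (1-y)/(1-p) = 0 + 1/0.434 = 2.304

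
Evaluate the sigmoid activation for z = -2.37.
0.08549

sigmoid(-2.37) = 1/(1 + e^(2.37)) = 1/(1 + 10.7) = 0.08549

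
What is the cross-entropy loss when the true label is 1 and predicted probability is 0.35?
L = 1.05

L = -1·log(0.35) - 0·log(0.65) = -log(0.35) = 1.05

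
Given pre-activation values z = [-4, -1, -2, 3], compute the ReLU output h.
h = [0, 0, 0, 3]

ReLU applied element-wise: max(0,-4)=0, max(0,-1)=0, max(0,-2)=0, max(0,3)=3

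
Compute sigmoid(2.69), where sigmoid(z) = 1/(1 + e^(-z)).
0.9364

sigmoid(2.69) = 1/(1 + e^(-2.69)) = 1/(1 + 0.06788) = 0.9364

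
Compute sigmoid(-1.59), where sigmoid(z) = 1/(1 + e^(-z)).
0.1694

sigmoid(-1.59) = 1/(1 + e^(1.59)) = 1/(1 + 4.904) = 0.1694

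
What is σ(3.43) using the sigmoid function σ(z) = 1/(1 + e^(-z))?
0.9686

sigmoid(3.43) = 1/(1 + e^(-3.43)) = 1/(1 + 0.03239) = 0.9686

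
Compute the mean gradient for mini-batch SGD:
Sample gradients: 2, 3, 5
Average gradient = 3.333

Average = (1/3)(2 + 3 + 5) = 10/3 = 3.333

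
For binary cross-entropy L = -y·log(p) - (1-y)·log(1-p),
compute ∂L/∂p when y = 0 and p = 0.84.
∂L/∂p = 6.25

∂L/∂p = -y/p + (1-y)/(1-p) = 0 + 1/0.16 = 6.25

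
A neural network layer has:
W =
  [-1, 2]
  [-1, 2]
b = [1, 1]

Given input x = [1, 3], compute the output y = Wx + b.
y = [6, 6]

Wx = [-1×1 + 2×3, -1×1 + 2×3]
   = [5, 5]
y = Wx + b = [5 + 1, 5 + 1] = [6, 6]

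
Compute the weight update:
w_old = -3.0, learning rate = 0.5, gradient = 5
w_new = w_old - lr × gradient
w_new = -5.5

w_new = w - η·∂L/∂w = -3.0 - 0.5×(5) = -3.0 - (2.5) = -5.5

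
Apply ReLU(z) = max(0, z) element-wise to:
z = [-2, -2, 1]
h = [0, 0, 1]

ReLU applied element-wise: max(0,-2)=0, max(0,-2)=0, max(0,1)=1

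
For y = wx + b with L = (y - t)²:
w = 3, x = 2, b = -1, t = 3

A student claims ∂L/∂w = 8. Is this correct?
Correct

y = (3)(2) + -1 = 5
∂L/∂y = 2(y - t) = 2(5 - 3) = 4
∂y/∂w = x = 2
∂L/∂w = 4 × 2 = 8

Claimed value: 8
Correct: The correct gradient is 8.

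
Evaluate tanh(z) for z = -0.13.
-0.1293

tanh(-0.13) = (e^(-0.13) - e^(0.13))/(e^(-0.13) + e^(0.13)) = -0.1293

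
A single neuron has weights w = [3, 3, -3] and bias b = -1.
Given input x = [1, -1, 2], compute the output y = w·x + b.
y = -7

y = (3)(1) + (3)(-1) + (-3)(2) + -1 = -7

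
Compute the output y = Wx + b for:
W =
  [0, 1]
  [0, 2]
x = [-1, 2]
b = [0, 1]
y = [2, 5]

Wx = [0×-1 + 1×2, 0×-1 + 2×2]
   = [2, 4]
y = Wx + b = [2 + 0, 4 + 1] = [2, 5]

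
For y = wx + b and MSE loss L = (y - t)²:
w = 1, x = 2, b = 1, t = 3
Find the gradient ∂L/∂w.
∂L/∂w = 0

y = wx + b = (1)(2) + 1 = 3
∂L/∂y = 2(y - t) = 2(3 - 3) = 0
∂y/∂w = x = 2
∂L/∂w = ∂L/∂y · ∂y/∂w = 0 × 2 = 0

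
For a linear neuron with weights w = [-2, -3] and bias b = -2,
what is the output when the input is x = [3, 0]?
y = -8

y = (-2)(3) + (-3)(0) + -2 = -8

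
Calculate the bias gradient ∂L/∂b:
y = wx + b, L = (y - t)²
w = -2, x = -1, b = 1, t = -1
∂L/∂b = 8

y = wx + b = (-2)(-1) + 1 = 3
∂L/∂y = 2(y - t) = 2(3 - -1) = 8
∂y/∂b = 1
∂L/∂b = ∂L/∂y · ∂y/∂b = 8 × 1 = 8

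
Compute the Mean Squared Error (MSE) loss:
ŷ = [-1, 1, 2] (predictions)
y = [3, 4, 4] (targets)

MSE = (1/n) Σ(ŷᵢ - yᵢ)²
MSE = 9.667

MSE = (1/3)((-1-3)² + (1-4)² + (2-4)²) = (1/3)(16 + 9 + 4) = 9.667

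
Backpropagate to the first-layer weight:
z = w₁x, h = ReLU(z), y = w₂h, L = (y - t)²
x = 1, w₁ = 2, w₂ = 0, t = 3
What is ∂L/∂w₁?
∂L/∂w₁ = 0

Forward pass:
z = w₁x = 2×1 = 2
h = ReLU(2) = 2
y = w₂h = 0×2 = 0

Backward pass:
∂L/∂y = 2(y - t) = 2(0 - 3) = -6
∂y/∂h = w₂ = 0
∂h/∂z = 1 (ReLU derivative)
∂z/∂w₁ = x = 1

∂L/∂w₁ = -6 × 0 × 1 × 1 = 0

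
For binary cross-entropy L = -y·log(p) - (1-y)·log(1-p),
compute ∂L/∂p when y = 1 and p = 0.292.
∂L/∂p = -3.425

∂L/∂p = -y/p + (1-y)/(1-p) = -1/0.292 + 0 = -3.425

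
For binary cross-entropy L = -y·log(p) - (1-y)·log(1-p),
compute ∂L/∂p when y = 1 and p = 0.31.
∂L/∂p = -3.226

∂L/∂p = -y/p + (1-y)/(1-p) = -1/0.31 + 0 = -3.226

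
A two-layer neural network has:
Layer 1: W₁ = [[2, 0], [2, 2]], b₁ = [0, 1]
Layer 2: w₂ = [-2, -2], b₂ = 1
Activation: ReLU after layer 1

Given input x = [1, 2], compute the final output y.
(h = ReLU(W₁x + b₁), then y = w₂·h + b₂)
y = -17

Layer 1 pre-activation: z₁ = [2, 7]
After ReLU: h = [2, 7]
Layer 2 output: y = -2×2 + -2×7 + 1 = -17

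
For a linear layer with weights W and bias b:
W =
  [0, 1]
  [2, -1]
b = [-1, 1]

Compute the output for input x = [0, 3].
y = [2, -2]

Wx = [0×0 + 1×3, 2×0 + -1×3]
   = [3, -3]
y = Wx + b = [3 + -1, -3 + 1] = [2, -2]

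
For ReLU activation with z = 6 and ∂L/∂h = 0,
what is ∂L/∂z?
∂L/∂z = 0

h = ReLU(6) = 6
Since z > 0: ∂h/∂z = 1
∂L/∂z = ∂L/∂h · ∂h/∂z = 0 × 1 = 0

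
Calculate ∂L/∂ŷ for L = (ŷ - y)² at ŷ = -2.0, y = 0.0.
∂L/∂ŷ = -4.0

∂L/∂ŷ = 2(ŷ - y) = 2(-2.0 - 0.0) = 2(-2.0) = -4.0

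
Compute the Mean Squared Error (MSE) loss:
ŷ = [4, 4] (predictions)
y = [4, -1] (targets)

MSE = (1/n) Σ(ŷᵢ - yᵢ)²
MSE = 12.5

MSE = (1/2)((4-4)² + (4--1)²) = (1/2)(0 + 25) = 12.5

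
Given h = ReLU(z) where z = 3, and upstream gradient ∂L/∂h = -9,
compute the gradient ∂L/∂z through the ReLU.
∂L/∂z = -9

h = ReLU(3) = 3
Since z > 0: ∂h/∂z = 1
∂L/∂z = ∂L/∂h · ∂h/∂z = -9 × 1 = -9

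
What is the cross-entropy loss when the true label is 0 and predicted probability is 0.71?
L = 1.238

L = -0·log(0.71) - 1·log(0.29) = -log(0.29) = 1.238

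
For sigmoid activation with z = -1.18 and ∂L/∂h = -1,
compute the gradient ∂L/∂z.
∂L/∂z = -0.1798

σ(-1.18) = 0.2351
σ'(-1.18) = σ(-1.18)(1 - σ(-1.18)) = 0.2351 × 0.7649 = 0.1798
∂L/∂z = ∂L/∂h · σ'(z) = -1 × 0.1798 = -0.1798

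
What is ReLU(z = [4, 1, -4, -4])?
h = [4, 1, 0, 0]

ReLU applied element-wise: max(0,4)=4, max(0,1)=1, max(0,-4)=0, max(0,-4)=0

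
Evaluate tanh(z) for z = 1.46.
0.8977

tanh(1.46) = (e^(1.46) - e^(-1.46))/(e^(1.46) + e^(-1.46)) = 0.8977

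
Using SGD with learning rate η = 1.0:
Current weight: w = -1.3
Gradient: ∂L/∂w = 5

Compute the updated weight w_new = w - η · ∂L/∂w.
w_new = -6.3

w_new = w - η·∂L/∂w = -1.3 - 1.0×(5) = -1.3 - (5) = -6.3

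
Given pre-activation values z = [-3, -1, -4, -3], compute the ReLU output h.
h = [0, 0, 0, 0]

ReLU applied element-wise: max(0,-3)=0, max(0,-1)=0, max(0,-4)=0, max(0,-3)=0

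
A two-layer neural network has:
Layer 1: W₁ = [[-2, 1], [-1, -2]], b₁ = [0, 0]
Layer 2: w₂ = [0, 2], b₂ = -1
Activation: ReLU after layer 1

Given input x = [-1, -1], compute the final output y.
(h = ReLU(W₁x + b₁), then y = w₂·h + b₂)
y = 5

Layer 1 pre-activation: z₁ = [1, 3]
After ReLU: h = [1, 3]
Layer 2 output: y = 0×1 + 2×3 + -1 = 5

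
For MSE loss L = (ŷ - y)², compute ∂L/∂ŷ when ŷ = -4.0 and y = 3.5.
∂L/∂ŷ = -15.0

∂L/∂ŷ = 2(ŷ - y) = 2(-4.0 - 3.5) = 2(-7.5) = -15.0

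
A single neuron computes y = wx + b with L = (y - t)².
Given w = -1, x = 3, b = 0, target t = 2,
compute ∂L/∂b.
∂L/∂b = -10

y = wx + b = (-1)(3) + 0 = -3
∂L/∂y = 2(y - t) = 2(-3 - 2) = -10
∂y/∂b = 1
∂L/∂b = ∂L/∂y · ∂y/∂b = -10 × 1 = -10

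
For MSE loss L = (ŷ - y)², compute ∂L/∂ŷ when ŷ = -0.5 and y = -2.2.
∂L/∂ŷ = 3.4

∂L/∂ŷ = 2(ŷ - y) = 2(-0.5 - -2.2) = 2(1.7) = 3.4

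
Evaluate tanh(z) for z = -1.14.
-0.8144

tanh(-1.14) = (e^(-1.14) - e^(1.14))/(e^(-1.14) + e^(1.14)) = -0.8144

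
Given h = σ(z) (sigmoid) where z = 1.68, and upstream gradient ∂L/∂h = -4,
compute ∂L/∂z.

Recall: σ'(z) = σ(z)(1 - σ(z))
∂L/∂z = -0.5297

σ(1.68) = 0.8429
σ'(1.68) = σ(1.68)(1 - σ(1.68)) = 0.8429 × 0.1571 = 0.1324
∂L/∂z = ∂L/∂h · σ'(z) = -4 × 0.1324 = -0.5297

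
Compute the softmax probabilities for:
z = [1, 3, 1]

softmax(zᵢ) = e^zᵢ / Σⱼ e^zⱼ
p = [0.1065, 0.787, 0.1065]

exp(z) = [2.718, 20.09, 2.718]
Sum = 25.52
p = [0.1065, 0.787, 0.1065]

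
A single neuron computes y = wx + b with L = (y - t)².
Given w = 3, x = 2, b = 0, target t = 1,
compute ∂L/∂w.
∂L/∂w = 20

y = wx + b = (3)(2) + 0 = 6
∂L/∂y = 2(y - t) = 2(6 - 1) = 10
∂y/∂w = x = 2
∂L/∂w = ∂L/∂y · ∂y/∂w = 10 × 2 = 20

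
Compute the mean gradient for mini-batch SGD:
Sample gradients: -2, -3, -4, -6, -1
Average gradient = -3.2

Average = (1/5)(-2 + -3 + -4 + -6 + -1) = -16/5 = -3.2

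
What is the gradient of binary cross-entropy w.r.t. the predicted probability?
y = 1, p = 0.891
∂L/∂p = -1.122

∂L/∂p = -y/p + (1-y)/(1-p) = -1/0.891 + 0 = -1.122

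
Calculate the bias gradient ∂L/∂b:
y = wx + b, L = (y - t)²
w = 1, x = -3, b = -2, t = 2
∂L/∂b = -14

y = wx + b = (1)(-3) + -2 = -5
∂L/∂y = 2(y - t) = 2(-5 - 2) = -14
∂y/∂b = 1
∂L/∂b = ∂L/∂y · ∂y/∂b = -14 × 1 = -14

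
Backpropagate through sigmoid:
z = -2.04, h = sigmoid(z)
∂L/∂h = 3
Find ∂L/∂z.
∂L/∂z = 0.3055

σ(-2.04) = 0.1151
σ'(-2.04) = σ(-2.04)(1 - σ(-2.04)) = 0.1151 × 0.8849 = 0.1018
∂L/∂z = ∂L/∂h · σ'(z) = 3 × 0.1018 = 0.3055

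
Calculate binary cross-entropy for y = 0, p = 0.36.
L = 0.4463

L = -0·log(0.36) - 1·log(0.64) = -log(0.64) = 0.4463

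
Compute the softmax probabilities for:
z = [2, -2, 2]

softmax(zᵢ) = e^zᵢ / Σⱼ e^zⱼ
p = [0.4955, 0.0091, 0.4955]

exp(z) = [7.389, 0.1353, 7.389]
Sum = 14.91
p = [0.4955, 0.0091, 0.4955]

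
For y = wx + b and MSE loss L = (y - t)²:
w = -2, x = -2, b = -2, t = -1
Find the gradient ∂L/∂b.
∂L/∂b = 6

y = wx + b = (-2)(-2) + -2 = 2
∂L/∂y = 2(y - t) = 2(2 - -1) = 6
∂y/∂b = 1
∂L/∂b = ∂L/∂y · ∂y/∂b = 6 × 1 = 6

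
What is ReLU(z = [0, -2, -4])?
h = [0, 0, 0]

ReLU applied element-wise: max(0,0)=0, max(0,-2)=0, max(0,-4)=0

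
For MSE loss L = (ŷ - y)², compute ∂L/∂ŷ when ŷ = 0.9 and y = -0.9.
∂L/∂ŷ = 3.6

∂L/∂ŷ = 2(ŷ - y) = 2(0.9 - -0.9) = 2(1.8) = 3.6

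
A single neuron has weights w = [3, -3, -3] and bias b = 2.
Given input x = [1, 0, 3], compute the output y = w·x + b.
y = -4

y = (3)(1) + (-3)(0) + (-3)(3) + 2 = -4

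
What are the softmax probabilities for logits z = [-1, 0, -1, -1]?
p = [0.1749, 0.4754, 0.1749, 0.1749]

exp(z) = [0.3679, 1, 0.3679, 0.3679]
Sum = 2.104
p = [0.1749, 0.4754, 0.1749, 0.1749]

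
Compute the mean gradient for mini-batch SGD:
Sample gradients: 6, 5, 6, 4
Average gradient = 5.25

Average = (1/4)(6 + 5 + 6 + 4) = 21/4 = 5.25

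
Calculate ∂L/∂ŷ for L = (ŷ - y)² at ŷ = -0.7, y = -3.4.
∂L/∂ŷ = 5.4

∂L/∂ŷ = 2(ŷ - y) = 2(-0.7 - -3.4) = 2(2.7) = 5.4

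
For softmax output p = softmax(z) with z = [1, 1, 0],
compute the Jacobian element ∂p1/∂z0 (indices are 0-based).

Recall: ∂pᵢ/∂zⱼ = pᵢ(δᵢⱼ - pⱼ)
∂p1/∂z0 = -0.1784

p = softmax(z) = [0.4223, 0.4223, 0.1554]
p1 = 0.4223, p0 = 0.4223

∂p1/∂z0 = -p1 × p0 = -0.4223 × 0.4223 = -0.1784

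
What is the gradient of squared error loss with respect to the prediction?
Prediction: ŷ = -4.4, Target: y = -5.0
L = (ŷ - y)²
∂L/∂ŷ = 1.2

∂L/∂ŷ = 2(ŷ - y) = 2(-4.4 - -5.0) = 2(0.6) = 1.2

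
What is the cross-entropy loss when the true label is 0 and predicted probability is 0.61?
L = 0.9416

L = -0·log(0.61) - 1·log(0.39) = -log(0.39) = 0.9416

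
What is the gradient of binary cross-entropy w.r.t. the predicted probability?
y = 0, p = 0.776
∂L/∂p = 4.464

∂L/∂p = -y/p + (1-y)/(1-p) = 0 + 1/0.224 = 4.464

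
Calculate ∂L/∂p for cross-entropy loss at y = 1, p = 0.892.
∂L/∂p = -1.121

∂L/∂p = -y/p + (1-y)/(1-p) = -1/0.892 + 0 = -1.121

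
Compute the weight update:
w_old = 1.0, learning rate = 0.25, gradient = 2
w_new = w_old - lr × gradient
w_new = 0.5

w_new = w - η·∂L/∂w = 1.0 - 0.25×(2) = 1.0 - (0.5) = 0.5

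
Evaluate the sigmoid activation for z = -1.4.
0.1978

sigmoid(-1.4) = 1/(1 + e^(1.4)) = 1/(1 + 4.055) = 0.1978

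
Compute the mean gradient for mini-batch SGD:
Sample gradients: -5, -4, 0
Average gradient = -3

Average = (1/3)(-5 + -4 + 0) = -9/3 = -3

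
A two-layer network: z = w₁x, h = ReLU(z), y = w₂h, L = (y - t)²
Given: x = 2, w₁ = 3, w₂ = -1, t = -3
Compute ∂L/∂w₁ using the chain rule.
∂L/∂w₁ = 12

Forward pass:
z = w₁x = 3×2 = 6
h = ReLU(6) = 6
y = w₂h = -1×6 = -6

Backward pass:
∂L/∂y = 2(y - t) = 2(-6 - -3) = -6
∂y/∂h = w₂ = -1
∂h/∂z = 1 (ReLU derivative)
∂z/∂w₁ = x = 2

∂L/∂w₁ = -6 × -1 × 1 × 2 = 12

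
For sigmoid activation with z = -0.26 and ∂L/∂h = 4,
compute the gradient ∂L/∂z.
∂L/∂z = 0.9833

σ(-0.26) = 0.4354
σ'(-0.26) = σ(-0.26)(1 - σ(-0.26)) = 0.4354 × 0.5646 = 0.2458
∂L/∂z = ∂L/∂h · σ'(z) = 4 × 0.2458 = 0.9833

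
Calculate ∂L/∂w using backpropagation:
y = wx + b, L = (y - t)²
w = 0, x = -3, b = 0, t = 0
∂L/∂w = 0

y = wx + b = (0)(-3) + 0 = 0
∂L/∂y = 2(y - t) = 2(0 - 0) = 0
∂y/∂w = x = -3
∂L/∂w = ∂L/∂y · ∂y/∂w = 0 × -3 = 0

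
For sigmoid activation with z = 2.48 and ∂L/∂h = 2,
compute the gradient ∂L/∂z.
∂L/∂z = 0.1426

σ(2.48) = 0.9227
σ'(2.48) = σ(2.48)(1 - σ(2.48)) = 0.9227 × 0.07727 = 0.0713
∂L/∂z = ∂L/∂h · σ'(z) = 2 × 0.0713 = 0.1426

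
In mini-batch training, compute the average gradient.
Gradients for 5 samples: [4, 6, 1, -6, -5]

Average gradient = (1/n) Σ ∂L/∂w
Average gradient = 0

Average = (1/5)(4 + 6 + 1 + -6 + -5) = 0/5 = 0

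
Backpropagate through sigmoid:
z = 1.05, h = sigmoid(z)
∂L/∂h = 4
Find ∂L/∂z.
∂L/∂z = 0.7681

σ(1.05) = 0.7408
σ'(1.05) = σ(1.05)(1 - σ(1.05)) = 0.7408 × 0.2592 = 0.192
∂L/∂z = ∂L/∂h · σ'(z) = 4 × 0.192 = 0.7681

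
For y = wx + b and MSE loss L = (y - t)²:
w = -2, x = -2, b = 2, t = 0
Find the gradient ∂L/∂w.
∂L/∂w = -24

y = wx + b = (-2)(-2) + 2 = 6
∂L/∂y = 2(y - t) = 2(6 - 0) = 12
∂y/∂w = x = -2
∂L/∂w = ∂L/∂y · ∂y/∂w = 12 × -2 = -24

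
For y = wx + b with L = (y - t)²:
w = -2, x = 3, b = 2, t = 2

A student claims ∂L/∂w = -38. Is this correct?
Incorrect

y = (-2)(3) + 2 = -4
∂L/∂y = 2(y - t) = 2(-4 - 2) = -12
∂y/∂w = x = 3
∂L/∂w = -12 × 3 = -36

Claimed value: -38
Incorrect: The correct gradient is -36.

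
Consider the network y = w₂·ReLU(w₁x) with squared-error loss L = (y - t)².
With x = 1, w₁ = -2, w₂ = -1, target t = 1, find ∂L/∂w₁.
∂L/∂w₁ = 0

Forward pass:
z = w₁x = -2×1 = -2
h = ReLU(-2) = 0
y = w₂h = -1×0 = 0

Backward pass:
∂L/∂y = 2(y - t) = 2(0 - 1) = -2
∂y/∂h = w₂ = -1
∂h/∂z = 0 (ReLU derivative)
∂z/∂w₁ = x = 1

∂L/∂w₁ = -2 × -1 × 0 × 1 = 0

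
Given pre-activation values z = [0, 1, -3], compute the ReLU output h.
h = [0, 1, 0]

ReLU applied element-wise: max(0,0)=0, max(0,1)=1, max(0,-3)=0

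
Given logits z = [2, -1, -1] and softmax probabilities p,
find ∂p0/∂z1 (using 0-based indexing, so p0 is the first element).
∂p0/∂z1 = -0.04118

p = softmax(z) = [0.9094, 0.04528, 0.04528]
p0 = 0.9094, p1 = 0.04528

∂p0/∂z1 = -p0 × p1 = -0.9094 × 0.04528 = -0.04118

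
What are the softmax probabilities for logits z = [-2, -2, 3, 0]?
p = [0.0063, 0.0063, 0.9405, 0.0468]

exp(z) = [0.1353, 0.1353, 20.09, 1]
Sum = 21.36
p = [0.0063, 0.0063, 0.9405, 0.0468]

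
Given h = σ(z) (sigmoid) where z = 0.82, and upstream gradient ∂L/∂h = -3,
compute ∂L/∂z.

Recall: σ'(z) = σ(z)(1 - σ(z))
∂L/∂z = -0.6368

σ(0.82) = 0.6942
σ'(0.82) = σ(0.82)(1 - σ(0.82)) = 0.6942 × 0.3058 = 0.2123
∂L/∂z = ∂L/∂h · σ'(z) = -3 × 0.2123 = -0.6368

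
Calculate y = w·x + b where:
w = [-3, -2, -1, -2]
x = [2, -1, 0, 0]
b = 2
y = -2

y = (-3)(2) + (-2)(-1) + (-1)(0) + (-2)(0) + 2 = -2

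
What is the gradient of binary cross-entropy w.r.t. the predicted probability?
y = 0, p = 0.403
∂L/∂p = 1.675

∂L/∂p = -y/p + (1-y)/(1-p) = 0 + 1/0.597 = 1.675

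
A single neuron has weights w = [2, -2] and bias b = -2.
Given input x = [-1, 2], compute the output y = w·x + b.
y = -8

y = (2)(-1) + (-2)(2) + -2 = -8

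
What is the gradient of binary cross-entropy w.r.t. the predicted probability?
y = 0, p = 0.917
∂L/∂p = 12.05

∂L/∂p = -y/p + (1-y)/(1-p) = 0 + 1/0.083 = 12.05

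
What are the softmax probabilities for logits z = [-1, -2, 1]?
p = [0.1142, 0.042, 0.8438]

exp(z) = [0.3679, 0.1353, 2.718]
Sum = 3.221
p = [0.1142, 0.042, 0.8438]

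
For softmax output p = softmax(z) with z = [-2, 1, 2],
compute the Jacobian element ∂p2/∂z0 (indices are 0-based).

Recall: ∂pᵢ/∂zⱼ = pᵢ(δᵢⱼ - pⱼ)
∂p2/∂z0 = -0.009532

p = softmax(z) = [0.01321, 0.2654, 0.7214]
p2 = 0.7214, p0 = 0.01321

∂p2/∂z0 = -p2 × p0 = -0.7214 × 0.01321 = -0.009532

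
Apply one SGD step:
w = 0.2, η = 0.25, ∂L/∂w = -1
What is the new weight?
w_new = 0.45

w_new = w - η·∂L/∂w = 0.2 - 0.25×(-1) = 0.2 - (-0.25) = 0.45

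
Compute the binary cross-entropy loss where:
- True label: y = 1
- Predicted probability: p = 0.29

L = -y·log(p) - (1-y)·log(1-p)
L = 1.238

L = -1·log(0.29) - 0·log(0.71) = -log(0.29) = 1.238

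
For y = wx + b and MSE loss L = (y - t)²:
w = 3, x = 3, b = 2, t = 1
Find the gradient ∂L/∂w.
∂L/∂w = 60

y = wx + b = (3)(3) + 2 = 11
∂L/∂y = 2(y - t) = 2(11 - 1) = 20
∂y/∂w = x = 3
∂L/∂w = ∂L/∂y · ∂y/∂w = 20 × 3 = 60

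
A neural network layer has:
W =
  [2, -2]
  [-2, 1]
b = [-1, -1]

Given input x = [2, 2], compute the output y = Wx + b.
y = [-1, -3]

Wx = [2×2 + -2×2, -2×2 + 1×2]
   = [0, -2]
y = Wx + b = [0 + -1, -2 + -1] = [-1, -3]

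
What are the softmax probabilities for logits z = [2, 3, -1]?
p = [0.2654, 0.7214, 0.0132]

exp(z) = [7.389, 20.09, 0.3679]
Sum = 27.84
p = [0.2654, 0.7214, 0.0132]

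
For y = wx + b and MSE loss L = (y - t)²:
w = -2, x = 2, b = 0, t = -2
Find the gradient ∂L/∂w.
∂L/∂w = -8

y = wx + b = (-2)(2) + 0 = -4
∂L/∂y = 2(y - t) = 2(-4 - -2) = -4
∂y/∂w = x = 2
∂L/∂w = ∂L/∂y · ∂y/∂w = -4 × 2 = -8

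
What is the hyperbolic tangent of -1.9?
-0.9562

tanh(-1.9) = (e^(-1.9) - e^(1.9))/(e^(-1.9) + e^(1.9)) = -0.9562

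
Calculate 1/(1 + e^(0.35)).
0.4134

sigmoid(-0.35) = 1/(1 + e^(0.35)) = 1/(1 + 1.419) = 0.4134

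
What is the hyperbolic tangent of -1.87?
-0.9536

tanh(-1.87) = (e^(-1.87) - e^(1.87))/(e^(-1.87) + e^(1.87)) = -0.9536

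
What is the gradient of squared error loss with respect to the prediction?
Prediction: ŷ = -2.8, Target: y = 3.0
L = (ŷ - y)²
∂L/∂ŷ = -11.6

∂L/∂ŷ = 2(ŷ - y) = 2(-2.8 - 3.0) = 2(-5.8) = -11.6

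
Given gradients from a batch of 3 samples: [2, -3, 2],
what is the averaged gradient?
Average gradient = 0.3333

Average = (1/3)(2 + -3 + 2) = 1/3 = 0.3333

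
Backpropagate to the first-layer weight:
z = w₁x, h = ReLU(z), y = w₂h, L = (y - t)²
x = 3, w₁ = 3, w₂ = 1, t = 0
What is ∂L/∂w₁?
∂L/∂w₁ = 54

Forward pass:
z = w₁x = 3×3 = 9
h = ReLU(9) = 9
y = w₂h = 1×9 = 9

Backward pass:
∂L/∂y = 2(y - t) = 2(9 - 0) = 18
∂y/∂h = w₂ = 1
∂h/∂z = 1 (ReLU derivative)
∂z/∂w₁ = x = 3

∂L/∂w₁ = 18 × 1 × 1 × 3 = 54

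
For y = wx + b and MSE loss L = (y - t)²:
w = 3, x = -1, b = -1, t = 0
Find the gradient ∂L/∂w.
∂L/∂w = 8

y = wx + b = (3)(-1) + -1 = -4
∂L/∂y = 2(y - t) = 2(-4 - 0) = -8
∂y/∂w = x = -1
∂L/∂w = ∂L/∂y · ∂y/∂w = -8 × -1 = 8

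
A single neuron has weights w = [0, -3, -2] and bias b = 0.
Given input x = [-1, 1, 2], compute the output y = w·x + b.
y = -7

y = (0)(-1) + (-3)(1) + (-2)(2) + 0 = -7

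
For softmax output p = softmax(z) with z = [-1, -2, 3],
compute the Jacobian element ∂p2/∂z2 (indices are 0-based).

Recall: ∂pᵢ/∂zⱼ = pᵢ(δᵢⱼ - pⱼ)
∂p2/∂z2 = 0.02384

p = softmax(z) = [0.01787, 0.006573, 0.9756]
p2 = 0.9756

∂p2/∂z2 = p2(1 - p2) = 0.9756 × (1 - 0.9756) = 0.02384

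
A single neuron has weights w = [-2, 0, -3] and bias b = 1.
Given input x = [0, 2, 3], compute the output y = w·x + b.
y = -8

y = (-2)(0) + (0)(2) + (-3)(3) + 1 = -8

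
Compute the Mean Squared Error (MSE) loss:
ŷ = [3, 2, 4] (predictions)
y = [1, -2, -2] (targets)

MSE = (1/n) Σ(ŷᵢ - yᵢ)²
MSE = 18.67

MSE = (1/3)((3-1)² + (2--2)² + (4--2)²) = (1/3)(4 + 16 + 36) = 18.67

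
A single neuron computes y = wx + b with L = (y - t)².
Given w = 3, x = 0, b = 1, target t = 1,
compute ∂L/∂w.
∂L/∂w = 0

y = wx + b = (3)(0) + 1 = 1
∂L/∂y = 2(y - t) = 2(1 - 1) = 0
∂y/∂w = x = 0
∂L/∂w = ∂L/∂y · ∂y/∂w = 0 × 0 = 0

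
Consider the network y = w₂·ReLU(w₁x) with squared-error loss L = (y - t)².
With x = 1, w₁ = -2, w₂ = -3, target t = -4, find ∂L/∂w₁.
∂L/∂w₁ = 0

Forward pass:
z = w₁x = -2×1 = -2
h = ReLU(-2) = 0
y = w₂h = -3×0 = 0

Backward pass:
∂L/∂y = 2(y - t) = 2(0 - -4) = 8
∂y/∂h = w₂ = -3
∂h/∂z = 0 (ReLU derivative)
∂z/∂w₁ = x = 1

∂L/∂w₁ = 8 × -3 × 0 × 1 = 0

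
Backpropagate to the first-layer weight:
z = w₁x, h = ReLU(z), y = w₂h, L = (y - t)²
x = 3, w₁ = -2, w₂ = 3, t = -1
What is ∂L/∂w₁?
∂L/∂w₁ = 0

Forward pass:
z = w₁x = -2×3 = -6
h = ReLU(-6) = 0
y = w₂h = 3×0 = 0

Backward pass:
∂L/∂y = 2(y - t) = 2(0 - -1) = 2
∂y/∂h = w₂ = 3
∂h/∂z = 0 (ReLU derivative)
∂z/∂w₁ = x = 3

∂L/∂w₁ = 2 × 3 × 0 × 3 = 0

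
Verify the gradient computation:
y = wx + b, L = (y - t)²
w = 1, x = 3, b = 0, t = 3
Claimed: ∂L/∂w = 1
Incorrect

y = (1)(3) + 0 = 3
∂L/∂y = 2(y - t) = 2(3 - 3) = 0
∂y/∂w = x = 3
∂L/∂w = 0 × 3 = 0

Claimed value: 1
Incorrect: The correct gradient is 0.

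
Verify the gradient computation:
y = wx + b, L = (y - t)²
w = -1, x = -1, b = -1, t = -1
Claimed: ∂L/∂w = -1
Incorrect

y = (-1)(-1) + -1 = 0
∂L/∂y = 2(y - t) = 2(0 - -1) = 2
∂y/∂w = x = -1
∂L/∂w = 2 × -1 = -2

Claimed value: -1
Incorrect: The correct gradient is -2.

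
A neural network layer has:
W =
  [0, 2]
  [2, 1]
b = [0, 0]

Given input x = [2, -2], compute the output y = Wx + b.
y = [-4, 2]

Wx = [0×2 + 2×-2, 2×2 + 1×-2]
   = [-4, 2]
y = Wx + b = [-4 + 0, 2 + 0] = [-4, 2]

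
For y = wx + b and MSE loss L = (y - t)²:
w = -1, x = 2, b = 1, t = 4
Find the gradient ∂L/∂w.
∂L/∂w = -20

y = wx + b = (-1)(2) + 1 = -1
∂L/∂y = 2(y - t) = 2(-1 - 4) = -10
∂y/∂w = x = 2
∂L/∂w = ∂L/∂y · ∂y/∂w = -10 × 2 = -20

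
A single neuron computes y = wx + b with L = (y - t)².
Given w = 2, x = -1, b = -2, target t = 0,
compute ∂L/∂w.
∂L/∂w = 8

y = wx + b = (2)(-1) + -2 = -4
∂L/∂y = 2(y - t) = 2(-4 - 0) = -8
∂y/∂w = x = -1
∂L/∂w = ∂L/∂y · ∂y/∂w = -8 × -1 = 8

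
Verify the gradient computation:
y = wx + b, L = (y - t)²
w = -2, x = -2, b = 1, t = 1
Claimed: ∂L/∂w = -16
Correct

y = (-2)(-2) + 1 = 5
∂L/∂y = 2(y - t) = 2(5 - 1) = 8
∂y/∂w = x = -2
∂L/∂w = 8 × -2 = -16

Claimed value: -16
Correct: The correct gradient is -16.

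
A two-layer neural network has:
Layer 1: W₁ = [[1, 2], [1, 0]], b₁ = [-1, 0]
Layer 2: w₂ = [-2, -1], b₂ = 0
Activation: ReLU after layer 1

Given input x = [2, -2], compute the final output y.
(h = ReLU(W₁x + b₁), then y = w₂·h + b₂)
y = -2

Layer 1 pre-activation: z₁ = [-3, 2]
After ReLU: h = [0, 2]
Layer 2 output: y = -2×0 + -1×2 + 0 = -2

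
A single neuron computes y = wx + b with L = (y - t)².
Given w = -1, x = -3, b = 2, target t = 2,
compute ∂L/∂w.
∂L/∂w = -18

y = wx + b = (-1)(-3) + 2 = 5
∂L/∂y = 2(y - t) = 2(5 - 2) = 6
∂y/∂w = x = -3
∂L/∂w = ∂L/∂y · ∂y/∂w = 6 × -3 = -18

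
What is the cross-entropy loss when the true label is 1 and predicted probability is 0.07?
L = 2.659

L = -1·log(0.07) - 0·log(0.93) = -log(0.07) = 2.659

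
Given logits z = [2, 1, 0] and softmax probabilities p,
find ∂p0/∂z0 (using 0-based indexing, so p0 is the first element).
∂p0/∂z0 = 0.2227

p = softmax(z) = [0.6652, 0.2447, 0.09003]
p0 = 0.6652

∂p0/∂z0 = p0(1 - p0) = 0.6652 × (1 - 0.6652) = 0.2227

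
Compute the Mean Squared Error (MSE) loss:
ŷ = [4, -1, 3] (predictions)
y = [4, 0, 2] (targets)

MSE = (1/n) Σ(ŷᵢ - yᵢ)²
MSE = 0.6667

MSE = (1/3)((4-4)² + (-1-0)² + (3-2)²) = (1/3)(0 + 1 + 1) = 0.6667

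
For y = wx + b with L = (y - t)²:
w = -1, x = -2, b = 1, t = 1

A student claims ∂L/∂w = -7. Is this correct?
Incorrect

y = (-1)(-2) + 1 = 3
∂L/∂y = 2(y - t) = 2(3 - 1) = 4
∂y/∂w = x = -2
∂L/∂w = 4 × -2 = -8

Claimed value: -7
Incorrect: The correct gradient is -8.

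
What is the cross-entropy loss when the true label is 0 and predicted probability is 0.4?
L = 0.5108

L = -0·log(0.4) - 1·log(0.6) = -log(0.6) = 0.5108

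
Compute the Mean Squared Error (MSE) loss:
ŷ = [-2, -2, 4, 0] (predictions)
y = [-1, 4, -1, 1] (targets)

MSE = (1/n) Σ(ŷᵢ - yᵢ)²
MSE = 15.75

MSE = (1/4)((-2--1)² + (-2-4)² + (4--1)² + (0-1)²) = (1/4)(1 + 36 + 25 + 1) = 15.75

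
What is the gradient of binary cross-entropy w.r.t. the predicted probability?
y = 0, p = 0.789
∂L/∂p = 4.739

∂L/∂p = -y/p + (1-y)/(1-p) = 0 + 1/0.211 = 4.739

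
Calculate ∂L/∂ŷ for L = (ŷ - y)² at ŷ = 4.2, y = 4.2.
∂L/∂ŷ = 0.0

∂L/∂ŷ = 2(ŷ - y) = 2(4.2 - 4.2) = 2(0.0) = 0.0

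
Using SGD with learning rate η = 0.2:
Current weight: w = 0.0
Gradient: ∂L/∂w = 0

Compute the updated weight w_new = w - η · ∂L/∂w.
w_new = 0

w_new = w - η·∂L/∂w = 0.0 - 0.2×(0) = 0.0 - (0) = 0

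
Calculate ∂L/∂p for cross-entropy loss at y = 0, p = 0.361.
∂L/∂p = 1.565

∂L/∂p = -y/p + (1-y)/(1-p) = 0 + 1/0.639 = 1.565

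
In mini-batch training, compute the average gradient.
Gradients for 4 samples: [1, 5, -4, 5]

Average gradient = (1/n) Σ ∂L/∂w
Average gradient = 1.75

Average = (1/4)(1 + 5 + -4 + 5) = 7/4 = 1.75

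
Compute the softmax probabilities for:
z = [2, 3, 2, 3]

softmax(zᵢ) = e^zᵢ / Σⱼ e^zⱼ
p = [0.1345, 0.3655, 0.1345, 0.3655]

exp(z) = [7.389, 20.09, 7.389, 20.09]
Sum = 54.95
p = [0.1345, 0.3655, 0.1345, 0.3655]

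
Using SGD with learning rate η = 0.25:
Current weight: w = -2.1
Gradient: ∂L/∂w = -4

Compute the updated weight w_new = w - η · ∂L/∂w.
w_new = -1.1

w_new = w - η·∂L/∂w = -2.1 - 0.25×(-4) = -2.1 - (-1) = -1.1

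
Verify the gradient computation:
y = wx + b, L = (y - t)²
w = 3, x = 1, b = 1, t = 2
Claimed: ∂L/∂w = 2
Incorrect

y = (3)(1) + 1 = 4
∂L/∂y = 2(y - t) = 2(4 - 2) = 4
∂y/∂w = x = 1
∂L/∂w = 4 × 1 = 4

Claimed value: 2
Incorrect: The correct gradient is 4.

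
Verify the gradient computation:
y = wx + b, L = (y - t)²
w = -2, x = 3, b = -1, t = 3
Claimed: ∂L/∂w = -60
Correct

y = (-2)(3) + -1 = -7
∂L/∂y = 2(y - t) = 2(-7 - 3) = -20
∂y/∂w = x = 3
∂L/∂w = -20 × 3 = -60

Claimed value: -60
Correct: The correct gradient is -60.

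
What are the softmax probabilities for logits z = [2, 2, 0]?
p = [0.4683, 0.4683, 0.0634]

exp(z) = [7.389, 7.389, 1]
Sum = 15.78
p = [0.4683, 0.4683, 0.0634]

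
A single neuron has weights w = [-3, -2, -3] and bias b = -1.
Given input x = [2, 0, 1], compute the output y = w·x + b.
y = -10

y = (-3)(2) + (-2)(0) + (-3)(1) + -1 = -10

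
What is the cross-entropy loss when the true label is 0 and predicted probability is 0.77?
L = 1.47

L = -0·log(0.77) - 1·log(0.23) = -log(0.23) = 1.47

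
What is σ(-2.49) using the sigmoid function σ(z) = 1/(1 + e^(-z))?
0.07656

sigmoid(-2.49) = 1/(1 + e^(2.49)) = 1/(1 + 12.06) = 0.07656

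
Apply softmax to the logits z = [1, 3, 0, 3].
p = [0.0619, 0.4576, 0.0228, 0.4576]

exp(z) = [2.718, 20.09, 1, 20.09]
Sum = 43.89
p = [0.0619, 0.4576, 0.0228, 0.4576]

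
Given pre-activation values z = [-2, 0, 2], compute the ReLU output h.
h = [0, 0, 2]

ReLU applied element-wise: max(0,-2)=0, max(0,0)=0, max(0,2)=2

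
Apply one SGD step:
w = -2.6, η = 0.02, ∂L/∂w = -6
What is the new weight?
w_new = -2.48

w_new = w - η·∂L/∂w = -2.6 - 0.02×(-6) = -2.6 - (-0.12) = -2.48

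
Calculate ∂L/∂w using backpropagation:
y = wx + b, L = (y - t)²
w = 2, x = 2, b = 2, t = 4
∂L/∂w = 8

y = wx + b = (2)(2) + 2 = 6
∂L/∂y = 2(y - t) = 2(6 - 4) = 4
∂y/∂w = x = 2
∂L/∂w = ∂L/∂y · ∂y/∂w = 4 × 2 = 8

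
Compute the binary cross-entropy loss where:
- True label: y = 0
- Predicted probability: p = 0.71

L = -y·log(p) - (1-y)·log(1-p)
L = 1.238

L = -0·log(0.71) - 1·log(0.29) = -log(0.29) = 1.238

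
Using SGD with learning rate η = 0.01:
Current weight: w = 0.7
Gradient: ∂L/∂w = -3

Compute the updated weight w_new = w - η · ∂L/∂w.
w_new = 0.73

w_new = w - η·∂L/∂w = 0.7 - 0.01×(-3) = 0.7 - (-0.03) = 0.73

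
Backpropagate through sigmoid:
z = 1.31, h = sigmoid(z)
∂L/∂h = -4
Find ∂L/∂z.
∂L/∂z = -0.6693

σ(1.31) = 0.7875
σ'(1.31) = σ(1.31)(1 - σ(1.31)) = 0.7875 × 0.2125 = 0.1673
∂L/∂z = ∂L/∂h · σ'(z) = -4 × 0.1673 = -0.6693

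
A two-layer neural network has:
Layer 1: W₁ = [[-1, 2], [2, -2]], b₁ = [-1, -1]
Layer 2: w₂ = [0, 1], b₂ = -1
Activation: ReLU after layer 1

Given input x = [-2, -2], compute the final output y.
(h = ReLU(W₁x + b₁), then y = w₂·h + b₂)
y = -1

Layer 1 pre-activation: z₁ = [-3, -1]
After ReLU: h = [0, 0]
Layer 2 output: y = 0×0 + 1×0 + -1 = -1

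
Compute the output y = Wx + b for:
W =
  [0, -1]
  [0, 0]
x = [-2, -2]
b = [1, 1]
y = [3, 1]

Wx = [0×-2 + -1×-2, 0×-2 + 0×-2]
   = [2, 0]
y = Wx + b = [2 + 1, 0 + 1] = [3, 1]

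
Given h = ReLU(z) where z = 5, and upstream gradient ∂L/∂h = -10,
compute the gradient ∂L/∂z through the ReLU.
∂L/∂z = -10

h = ReLU(5) = 5
Since z > 0: ∂h/∂z = 1
∂L/∂z = ∂L/∂h · ∂h/∂z = -10 × 1 = -10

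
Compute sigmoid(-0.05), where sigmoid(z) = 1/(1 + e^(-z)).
0.4875

sigmoid(-0.05) = 1/(1 + e^(0.05)) = 1/(1 + 1.051) = 0.4875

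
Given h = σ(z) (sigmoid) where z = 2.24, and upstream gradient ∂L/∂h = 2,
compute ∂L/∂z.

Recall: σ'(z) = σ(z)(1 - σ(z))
∂L/∂z = 0.1739

σ(2.24) = 0.9038
σ'(2.24) = σ(2.24)(1 - σ(2.24)) = 0.9038 × 0.09622 = 0.08696
∂L/∂z = ∂L/∂h · σ'(z) = 2 × 0.08696 = 0.1739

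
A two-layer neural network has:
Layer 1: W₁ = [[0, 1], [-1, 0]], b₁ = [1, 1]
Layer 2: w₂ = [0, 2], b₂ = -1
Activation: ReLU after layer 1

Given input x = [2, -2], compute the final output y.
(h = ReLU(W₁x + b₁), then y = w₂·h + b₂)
y = -1

Layer 1 pre-activation: z₁ = [-1, -1]
After ReLU: h = [0, 0]
Layer 2 output: y = 0×0 + 2×0 + -1 = -1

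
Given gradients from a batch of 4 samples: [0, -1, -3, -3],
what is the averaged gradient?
Average gradient = -1.75

Average = (1/4)(0 + -1 + -3 + -3) = -7/4 = -1.75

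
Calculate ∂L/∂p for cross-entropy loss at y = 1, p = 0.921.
∂L/∂p = -1.086

∂L/∂p = -y/p + (1-y)/(1-p) = -1/0.921 + 0 = -1.086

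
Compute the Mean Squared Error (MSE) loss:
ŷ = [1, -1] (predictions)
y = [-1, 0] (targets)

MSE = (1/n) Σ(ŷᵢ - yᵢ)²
MSE = 2.5

MSE = (1/2)((1--1)² + (-1-0)²) = (1/2)(4 + 1) = 2.5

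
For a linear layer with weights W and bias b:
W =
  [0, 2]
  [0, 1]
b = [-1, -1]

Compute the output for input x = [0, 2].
y = [3, 1]

Wx = [0×0 + 2×2, 0×0 + 1×2]
   = [4, 2]
y = Wx + b = [4 + -1, 2 + -1] = [3, 1]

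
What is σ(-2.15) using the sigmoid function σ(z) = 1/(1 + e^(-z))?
0.1043

sigmoid(-2.15) = 1/(1 + e^(2.15)) = 1/(1 + 8.585) = 0.1043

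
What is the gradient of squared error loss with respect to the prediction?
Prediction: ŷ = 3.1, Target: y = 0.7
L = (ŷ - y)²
∂L/∂ŷ = 4.8

∂L/∂ŷ = 2(ŷ - y) = 2(3.1 - 0.7) = 2(2.4) = 4.8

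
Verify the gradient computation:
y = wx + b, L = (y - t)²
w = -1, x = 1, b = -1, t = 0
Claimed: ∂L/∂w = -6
Incorrect

y = (-1)(1) + -1 = -2
∂L/∂y = 2(y - t) = 2(-2 - 0) = -4
∂y/∂w = x = 1
∂L/∂w = -4 × 1 = -4

Claimed value: -6
Incorrect: The correct gradient is -4.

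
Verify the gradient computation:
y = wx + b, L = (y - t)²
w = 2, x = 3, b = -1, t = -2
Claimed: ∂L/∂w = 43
Incorrect

y = (2)(3) + -1 = 5
∂L/∂y = 2(y - t) = 2(5 - -2) = 14
∂y/∂w = x = 3
∂L/∂w = 14 × 3 = 42

Claimed value: 43
Incorrect: The correct gradient is 42.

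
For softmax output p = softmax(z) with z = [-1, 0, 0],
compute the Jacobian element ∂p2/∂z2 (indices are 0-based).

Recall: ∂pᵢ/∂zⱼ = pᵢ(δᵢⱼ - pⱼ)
∂p2/∂z2 = 0.244

p = softmax(z) = [0.1554, 0.4223, 0.4223]
p2 = 0.4223

∂p2/∂z2 = p2(1 - p2) = 0.4223 × (1 - 0.4223) = 0.244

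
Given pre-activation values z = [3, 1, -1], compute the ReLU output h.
h = [3, 1, 0]

ReLU applied element-wise: max(0,3)=3, max(0,1)=1, max(0,-1)=0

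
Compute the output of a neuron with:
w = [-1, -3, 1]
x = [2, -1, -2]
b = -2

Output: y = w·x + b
y = -3

y = (-1)(2) + (-3)(-1) + (1)(-2) + -2 = -3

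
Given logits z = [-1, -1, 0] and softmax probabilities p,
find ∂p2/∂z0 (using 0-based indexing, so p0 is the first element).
∂p2/∂z0 = -0.1221

p = softmax(z) = [0.2119, 0.2119, 0.5761]
p2 = 0.5761, p0 = 0.2119

∂p2/∂z0 = -p2 × p0 = -0.5761 × 0.2119 = -0.1221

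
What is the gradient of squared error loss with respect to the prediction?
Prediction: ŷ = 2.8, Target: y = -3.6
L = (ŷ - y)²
∂L/∂ŷ = 12.8

∂L/∂ŷ = 2(ŷ - y) = 2(2.8 - -3.6) = 2(6.4) = 12.8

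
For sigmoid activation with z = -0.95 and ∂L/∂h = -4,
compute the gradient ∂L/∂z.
∂L/∂z = -0.8044

σ(-0.95) = 0.2789
σ'(-0.95) = σ(-0.95)(1 - σ(-0.95)) = 0.2789 × 0.7211 = 0.2011
∂L/∂z = ∂L/∂h · σ'(z) = -4 × 0.2011 = -0.8044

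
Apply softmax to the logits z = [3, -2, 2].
p = [0.7275, 0.0049, 0.2676]

exp(z) = [20.09, 0.1353, 7.389]
Sum = 27.61
p = [0.7275, 0.0049, 0.2676]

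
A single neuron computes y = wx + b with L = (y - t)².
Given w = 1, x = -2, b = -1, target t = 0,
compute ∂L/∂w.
∂L/∂w = 12

y = wx + b = (1)(-2) + -1 = -3
∂L/∂y = 2(y - t) = 2(-3 - 0) = -6
∂y/∂w = x = -2
∂L/∂w = ∂L/∂y · ∂y/∂w = -6 × -2 = 12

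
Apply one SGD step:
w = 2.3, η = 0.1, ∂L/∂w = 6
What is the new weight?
w_new = 1.7

w_new = w - η·∂L/∂w = 2.3 - 0.1×(6) = 2.3 - (0.6) = 1.7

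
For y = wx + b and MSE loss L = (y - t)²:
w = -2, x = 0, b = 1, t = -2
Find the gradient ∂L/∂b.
∂L/∂b = 6

y = wx + b = (-2)(0) + 1 = 1
∂L/∂y = 2(y - t) = 2(1 - -2) = 6
∂y/∂b = 1
∂L/∂b = ∂L/∂y · ∂y/∂b = 6 × 1 = 6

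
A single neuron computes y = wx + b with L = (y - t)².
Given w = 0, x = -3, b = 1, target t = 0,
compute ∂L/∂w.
∂L/∂w = -6

y = wx + b = (0)(-3) + 1 = 1
∂L/∂y = 2(y - t) = 2(1 - 0) = 2
∂y/∂w = x = -3
∂L/∂w = ∂L/∂y · ∂y/∂w = 2 × -3 = -6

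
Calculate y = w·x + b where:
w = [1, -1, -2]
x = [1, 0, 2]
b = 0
y = -3

y = (1)(1) + (-1)(0) + (-2)(2) + 0 = -3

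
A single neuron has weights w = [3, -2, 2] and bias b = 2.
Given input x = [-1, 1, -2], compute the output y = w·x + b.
y = -7

y = (3)(-1) + (-2)(1) + (2)(-2) + 2 = -7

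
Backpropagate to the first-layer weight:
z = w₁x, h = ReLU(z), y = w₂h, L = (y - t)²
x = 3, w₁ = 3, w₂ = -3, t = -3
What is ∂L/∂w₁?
∂L/∂w₁ = 432

Forward pass:
z = w₁x = 3×3 = 9
h = ReLU(9) = 9
y = w₂h = -3×9 = -27

Backward pass:
∂L/∂y = 2(y - t) = 2(-27 - -3) = -48
∂y/∂h = w₂ = -3
∂h/∂z = 1 (ReLU derivative)
∂z/∂w₁ = x = 3

∂L/∂w₁ = -48 × -3 × 1 × 3 = 432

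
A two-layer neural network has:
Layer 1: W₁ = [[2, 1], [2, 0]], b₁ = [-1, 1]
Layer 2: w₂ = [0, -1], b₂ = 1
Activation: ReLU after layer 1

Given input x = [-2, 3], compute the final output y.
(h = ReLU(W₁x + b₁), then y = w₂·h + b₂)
y = 1

Layer 1 pre-activation: z₁ = [-2, -3]
After ReLU: h = [0, 0]
Layer 2 output: y = 0×0 + -1×0 + 1 = 1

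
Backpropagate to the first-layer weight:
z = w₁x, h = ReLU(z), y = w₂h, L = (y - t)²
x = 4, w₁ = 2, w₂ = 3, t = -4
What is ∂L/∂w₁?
∂L/∂w₁ = 672

Forward pass:
z = w₁x = 2×4 = 8
h = ReLU(8) = 8
y = w₂h = 3×8 = 24

Backward pass:
∂L/∂y = 2(y - t) = 2(24 - -4) = 56
∂y/∂h = w₂ = 3
∂h/∂z = 1 (ReLU derivative)
∂z/∂w₁ = x = 4

∂L/∂w₁ = 56 × 3 × 1 × 4 = 672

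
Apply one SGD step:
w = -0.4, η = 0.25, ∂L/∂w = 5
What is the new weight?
w_new = -1.65

w_new = w - η·∂L/∂w = -0.4 - 0.25×(5) = -0.4 - (1.25) = -1.65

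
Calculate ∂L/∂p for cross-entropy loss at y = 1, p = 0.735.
∂L/∂p = -1.361

∂L/∂p = -y/p + (1-y)/(1-p) = -1/0.735 + 0 = -1.361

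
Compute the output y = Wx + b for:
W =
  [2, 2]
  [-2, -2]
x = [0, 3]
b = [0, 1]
y = [6, -5]

Wx = [2×0 + 2×3, -2×0 + -2×3]
   = [6, -6]
y = Wx + b = [6 + 0, -6 + 1] = [6, -5]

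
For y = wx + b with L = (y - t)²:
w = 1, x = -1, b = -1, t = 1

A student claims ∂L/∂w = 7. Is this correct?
Incorrect

y = (1)(-1) + -1 = -2
∂L/∂y = 2(y - t) = 2(-2 - 1) = -6
∂y/∂w = x = -1
∂L/∂w = -6 × -1 = 6

Claimed value: 7
Incorrect: The correct gradient is 6.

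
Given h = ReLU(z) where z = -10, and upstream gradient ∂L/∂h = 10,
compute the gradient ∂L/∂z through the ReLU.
∂L/∂z = 0

h = ReLU(-10) = 0
Since z < 0: ∂h/∂z = 0
∂L/∂z = ∂L/∂h · ∂h/∂z = 10 × 0 = 0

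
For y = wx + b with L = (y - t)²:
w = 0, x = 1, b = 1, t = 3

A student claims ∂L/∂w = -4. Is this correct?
Correct

y = (0)(1) + 1 = 1
∂L/∂y = 2(y - t) = 2(1 - 3) = -4
∂y/∂w = x = 1
∂L/∂w = -4 × 1 = -4

Claimed value: -4
Correct: The correct gradient is -4.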